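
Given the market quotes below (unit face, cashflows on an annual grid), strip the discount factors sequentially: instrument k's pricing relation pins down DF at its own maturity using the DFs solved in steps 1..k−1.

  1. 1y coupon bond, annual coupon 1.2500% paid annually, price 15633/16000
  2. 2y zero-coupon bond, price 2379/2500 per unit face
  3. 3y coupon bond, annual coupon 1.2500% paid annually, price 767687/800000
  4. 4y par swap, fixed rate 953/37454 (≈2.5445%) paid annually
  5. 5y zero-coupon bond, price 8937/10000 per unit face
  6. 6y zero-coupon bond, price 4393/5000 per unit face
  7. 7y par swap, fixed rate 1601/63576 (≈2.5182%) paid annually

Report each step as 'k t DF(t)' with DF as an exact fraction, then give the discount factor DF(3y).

1 1 193/200
2 2 2379/2500
3 3 9241/10000
4 4 9047/10000
5 5 8937/10000
6 6 4393/5000
7 7 8399/10000
DF(3y) = 9241/10000 ≈ 0.924100

step 1 [1y] bond c/1=1/80: DF=(15633/16000 − 1/80·(0))/(1+1/80) = 193/200 ≈ 0.965000
step 2 [2y] zero: DF = P = 2379/2500 ≈ 0.951600
step 3 [3y] bond c/1=1/80: DF=(767687/800000 − 1/80·(0.965000+0.951600))/(1+1/80) = 9241/10000 ≈ 0.924100
step 4 [4y] swap r/1=953/37454: DF=(1 − 953/37454·(0.965000+0.951600+0.924100))/(1+953/37454) = 9047/10000 ≈ 0.904700
step 5 [5y] zero: DF = P = 8937/10000 ≈ 0.893700
step 6 [6y] zero: DF = P = 4393/5000 ≈ 0.878600
step 7 [7y] swap r/1=1601/63576: DF=(1 − 1601/63576·(0.965000+0.951600+0.924100+0.904700+0.893700+0.878600))/(1+1601/63576) = 8399/10000 ≈ 0.839900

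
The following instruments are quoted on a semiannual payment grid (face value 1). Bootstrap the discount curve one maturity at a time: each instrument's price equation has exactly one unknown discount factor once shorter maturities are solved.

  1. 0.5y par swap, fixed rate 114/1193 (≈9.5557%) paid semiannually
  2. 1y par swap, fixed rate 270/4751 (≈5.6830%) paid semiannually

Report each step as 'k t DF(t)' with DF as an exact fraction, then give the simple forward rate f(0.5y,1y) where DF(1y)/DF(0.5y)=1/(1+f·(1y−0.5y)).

step 1 [0.5y] swap r/2=57/1193: DF=(1 − 57/1193·(0))/(1+57/1193) = 1193/1250 ≈ 0.954400
step 2 [1y] swap r/2=135/4751: DF=(1 − 135/4751·(0.954400))/(1+135/4751) = 473/500 ≈ 0.946000

1 1/2 1193/1250
2 1 473/500
f(0.5y,1y) = ((1193/1250)/(473/500) − 1)/(1/2) = 42/2365 ≈ 1.7759%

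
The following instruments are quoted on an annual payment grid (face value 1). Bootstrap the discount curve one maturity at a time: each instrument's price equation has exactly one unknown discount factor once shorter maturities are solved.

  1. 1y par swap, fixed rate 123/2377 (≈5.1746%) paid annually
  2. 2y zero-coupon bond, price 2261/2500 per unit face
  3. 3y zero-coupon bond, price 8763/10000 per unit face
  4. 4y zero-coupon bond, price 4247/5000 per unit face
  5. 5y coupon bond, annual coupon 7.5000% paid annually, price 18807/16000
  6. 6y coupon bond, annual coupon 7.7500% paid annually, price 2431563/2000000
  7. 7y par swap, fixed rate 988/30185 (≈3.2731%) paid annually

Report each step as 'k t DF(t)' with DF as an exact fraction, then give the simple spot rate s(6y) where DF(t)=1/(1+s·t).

1 1 2377/2500
2 2 2261/2500
3 3 8763/10000
4 4 4247/5000
5 5 2109/2500
6 6 8101/10000
7 7 1003/1250
s(6y) = (1/(8101/10000) − 1)/(6) = 633/16202 ≈ 3.9069%

step 1 [1y] swap r/1=123/2377: DF=(1 − 123/2377·(0))/(1+123/2377) = 2377/2500 ≈ 0.950800
step 2 [2y] zero: DF = P = 2261/2500 ≈ 0.904400
step 3 [3y] zero: DF = P = 8763/10000 ≈ 0.876300
step 4 [4y] zero: DF = P = 4247/5000 ≈ 0.849400
step 5 [5y] bond c/1=3/40: DF=(18807/16000 − 3/40·(0.950800+0.904400+0.876300+0.849400))/(1+3/40) = 2109/2500 ≈ 0.843600
step 6 [6y] bond c/1=31/400: DF=(2431563/2000000 − 31/400·(0.950800+0.904400+0.876300+0.849400+0.843600))/(1+31/400) = 8101/10000 ≈ 0.810100
step 7 [7y] swap r/1=988/30185: DF=(1 − 988/30185·(0.950800+0.904400+0.876300+0.849400+0.843600+0.810100))/(1+988/30185) = 1003/1250 ≈ 0.802400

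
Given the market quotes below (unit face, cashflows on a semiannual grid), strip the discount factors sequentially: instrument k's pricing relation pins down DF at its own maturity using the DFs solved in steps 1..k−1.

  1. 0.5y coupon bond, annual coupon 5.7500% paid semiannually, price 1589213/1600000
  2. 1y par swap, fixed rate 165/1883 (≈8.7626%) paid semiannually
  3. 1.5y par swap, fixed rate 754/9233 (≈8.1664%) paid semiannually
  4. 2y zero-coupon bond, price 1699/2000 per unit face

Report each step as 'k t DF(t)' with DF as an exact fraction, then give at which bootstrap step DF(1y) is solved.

step 1 [0.5y] bond c/2=23/800: DF=(1589213/1600000 − 23/800·(0))/(1+23/800) = 1931/2000 ≈ 0.965500
step 2 [1y] swap r/2=165/3766: DF=(1 − 165/3766·(0.965500))/(1+165/3766) = 367/400 ≈ 0.917500
step 3 [1.5y] swap r/2=377/9233: DF=(1 − 377/9233·(0.965500+0.917500))/(1+377/9233) = 8869/10000 ≈ 0.886900
step 4 [2y] zero: DF = P = 1699/2000 ≈ 0.849500

1 1/2 1931/2000
2 1 367/400
3 3/2 8869/10000
4 2 1699/2000
DF(1y) is solved at step 2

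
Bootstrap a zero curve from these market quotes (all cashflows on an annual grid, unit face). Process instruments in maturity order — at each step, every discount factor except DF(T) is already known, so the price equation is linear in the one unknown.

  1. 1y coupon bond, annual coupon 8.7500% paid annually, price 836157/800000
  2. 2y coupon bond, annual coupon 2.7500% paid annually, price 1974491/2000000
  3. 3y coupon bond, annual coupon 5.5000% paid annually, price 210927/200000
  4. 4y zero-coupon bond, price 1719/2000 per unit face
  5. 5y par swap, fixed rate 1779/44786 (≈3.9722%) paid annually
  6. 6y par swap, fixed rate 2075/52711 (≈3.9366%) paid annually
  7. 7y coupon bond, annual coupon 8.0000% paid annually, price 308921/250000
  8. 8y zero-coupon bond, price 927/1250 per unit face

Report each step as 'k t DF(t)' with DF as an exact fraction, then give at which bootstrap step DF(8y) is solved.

step 1 [1y] bond c/1=7/80: DF=(836157/800000 − 7/80·(0))/(1+7/80) = 9611/10000 ≈ 0.961100
step 2 [2y] bond c/1=11/400: DF=(1974491/2000000 − 11/400·(0.961100))/(1+11/400) = 9351/10000 ≈ 0.935100
step 3 [3y] bond c/1=11/200: DF=(210927/200000 − 11/200·(0.961100+0.935100))/(1+11/200) = 563/625 ≈ 0.900800
step 4 [4y] zero: DF = P = 1719/2000 ≈ 0.859500
step 5 [5y] swap r/1=1779/44786: DF=(1 − 1779/44786·(0.961100+0.935100+0.900800+0.859500))/(1+1779/44786) = 8221/10000 ≈ 0.822100
step 6 [6y] swap r/1=2075/52711: DF=(1 − 2075/52711·(0.961100+0.935100+0.900800+0.859500+0.822100))/(1+2075/52711) = 317/400 ≈ 0.792500
step 7 [7y] bond c/1=2/25: DF=(308921/250000 − 2/25·(0.961100+0.935100+0.900800+0.859500+0.822100+0.792500))/(1+2/25) = 7537/10000 ≈ 0.753700
step 8 [8y] zero: DF = P = 927/1250 ≈ 0.741600

1 1 9611/10000
2 2 9351/10000
3 3 563/625
4 4 1719/2000
5 5 8221/10000
6 6 317/400
7 7 7537/10000
8 8 927/1250
DF(8y) is solved at step 8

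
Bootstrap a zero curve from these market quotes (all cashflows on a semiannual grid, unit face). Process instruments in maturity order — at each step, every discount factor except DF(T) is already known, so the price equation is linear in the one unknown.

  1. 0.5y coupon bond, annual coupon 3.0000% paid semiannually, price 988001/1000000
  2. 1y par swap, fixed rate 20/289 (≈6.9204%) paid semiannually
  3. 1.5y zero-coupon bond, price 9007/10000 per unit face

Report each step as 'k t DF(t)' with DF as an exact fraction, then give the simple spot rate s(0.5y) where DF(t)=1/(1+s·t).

step 1 [0.5y] bond c/2=3/200: DF=(988001/1000000 − 3/200·(0))/(1+3/200) = 4867/5000 ≈ 0.973400
step 2 [1y] swap r/2=10/289: DF=(1 − 10/289·(0.973400))/(1+10/289) = 467/500 ≈ 0.934000
step 3 [1.5y] zero: DF = P = 9007/10000 ≈ 0.900700

1 1/2 4867/5000
2 1 467/500
3 3/2 9007/10000
s(0.5y) = (1/(4867/5000) − 1)/(1/2) = 266/4867 ≈ 5.4654%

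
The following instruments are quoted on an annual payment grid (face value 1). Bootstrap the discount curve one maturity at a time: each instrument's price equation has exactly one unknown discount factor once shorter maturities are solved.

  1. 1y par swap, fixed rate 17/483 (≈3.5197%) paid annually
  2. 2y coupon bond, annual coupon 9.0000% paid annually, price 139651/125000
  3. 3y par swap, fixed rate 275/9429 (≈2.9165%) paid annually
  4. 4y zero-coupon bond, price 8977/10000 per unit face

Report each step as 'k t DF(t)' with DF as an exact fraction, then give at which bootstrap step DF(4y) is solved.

1 1 483/500
2 2 2363/2500
3 3 367/400
4 4 8977/10000
DF(4y) is solved at step 4

step 1 [1y] swap r/1=17/483: DF=(1 − 17/483·(0))/(1+17/483) = 483/500 ≈ 0.966000
step 2 [2y] bond c/1=9/100: DF=(139651/125000 − 9/100·(0.966000))/(1+9/100) = 2363/2500 ≈ 0.945200
step 3 [3y] swap r/1=275/9429: DF=(1 − 275/9429·(0.966000+0.945200))/(1+275/9429) = 367/400 ≈ 0.917500
step 4 [4y] zero: DF = P = 8977/10000 ≈ 0.897700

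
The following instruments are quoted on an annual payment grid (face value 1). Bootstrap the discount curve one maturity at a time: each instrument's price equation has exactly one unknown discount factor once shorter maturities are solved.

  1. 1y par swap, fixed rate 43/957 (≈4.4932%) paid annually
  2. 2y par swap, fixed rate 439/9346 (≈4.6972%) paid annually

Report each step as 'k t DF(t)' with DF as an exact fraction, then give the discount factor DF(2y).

step 1 [1y] swap r/1=43/957: DF=(1 − 43/957·(0))/(1+43/957) = 957/1000 ≈ 0.957000
step 2 [2y] swap r/1=439/9346: DF=(1 − 439/9346·(0.957000))/(1+439/9346) = 4561/5000 ≈ 0.912200

1 1 957/1000
2 2 4561/5000
DF(2y) = 4561/5000 ≈ 0.912200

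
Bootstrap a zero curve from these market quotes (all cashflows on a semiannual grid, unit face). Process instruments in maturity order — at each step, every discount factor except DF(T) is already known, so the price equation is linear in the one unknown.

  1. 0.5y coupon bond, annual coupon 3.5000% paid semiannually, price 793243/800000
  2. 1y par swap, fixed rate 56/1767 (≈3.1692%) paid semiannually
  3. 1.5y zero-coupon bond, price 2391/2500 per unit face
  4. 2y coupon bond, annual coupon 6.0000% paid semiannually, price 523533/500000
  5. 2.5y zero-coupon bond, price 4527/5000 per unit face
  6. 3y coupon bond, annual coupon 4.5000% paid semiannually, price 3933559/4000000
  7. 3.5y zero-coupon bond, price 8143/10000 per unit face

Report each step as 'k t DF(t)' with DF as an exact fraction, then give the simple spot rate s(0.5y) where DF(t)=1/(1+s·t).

step 1 [0.5y] bond c/2=7/400: DF=(793243/800000 − 7/400·(0))/(1+7/400) = 1949/2000 ≈ 0.974500
step 2 [1y] swap r/2=28/1767: DF=(1 − 28/1767·(0.974500))/(1+28/1767) = 2423/2500 ≈ 0.969200
step 3 [1.5y] zero: DF = P = 2391/2500 ≈ 0.956400
step 4 [2y] bond c/2=3/100: DF=(523533/500000 − 3/100·(0.974500+0.969200+0.956400))/(1+3/100) = 9321/10000 ≈ 0.932100
step 5 [2.5y] zero: DF = P = 4527/5000 ≈ 0.905400
step 6 [3y] bond c/2=9/400: DF=(3933559/4000000 − 9/400·(0.974500+0.969200+0.956400+0.932100+0.905400))/(1+9/400) = 343/400 ≈ 0.857500
step 7 [3.5y] zero: DF = P = 8143/10000 ≈ 0.814300

1 1/2 1949/2000
2 1 2423/2500
3 3/2 2391/2500
4 2 9321/10000
5 5/2 4527/5000
6 3 343/400
7 7/2 8143/10000
s(0.5y) = (1/(1949/2000) − 1)/(1/2) = 102/1949 ≈ 5.2335%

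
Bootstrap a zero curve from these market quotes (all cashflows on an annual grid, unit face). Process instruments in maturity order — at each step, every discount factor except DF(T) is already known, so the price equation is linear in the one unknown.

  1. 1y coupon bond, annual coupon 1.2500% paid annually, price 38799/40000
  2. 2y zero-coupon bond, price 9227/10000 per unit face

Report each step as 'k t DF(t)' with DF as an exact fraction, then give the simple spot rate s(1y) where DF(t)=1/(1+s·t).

step 1 [1y] bond c/1=1/80: DF=(38799/40000 − 1/80·(0))/(1+1/80) = 479/500 ≈ 0.958000
step 2 [2y] zero: DF = P = 9227/10000 ≈ 0.922700

1 1 479/500
2 2 9227/10000
s(1y) = (1/(479/500) − 1)/(1) = 21/479 ≈ 4.3841%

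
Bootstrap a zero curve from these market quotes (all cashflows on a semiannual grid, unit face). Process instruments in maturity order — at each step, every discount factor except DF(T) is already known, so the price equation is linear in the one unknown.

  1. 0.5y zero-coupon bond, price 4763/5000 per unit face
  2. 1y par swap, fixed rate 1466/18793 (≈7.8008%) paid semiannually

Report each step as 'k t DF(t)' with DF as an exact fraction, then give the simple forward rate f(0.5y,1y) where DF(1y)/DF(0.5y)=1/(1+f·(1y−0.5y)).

1 1/2 4763/5000
2 1 9267/10000
f(0.5y,1y) = ((4763/5000)/(9267/10000) − 1)/(1/2) = 518/9267 ≈ 5.5897%

step 1 [0.5y] zero: DF = P = 4763/5000 ≈ 0.952600
step 2 [1y] swap r/2=733/18793: DF=(1 − 733/18793·(0.952600))/(1+733/18793) = 9267/10000 ≈ 0.926700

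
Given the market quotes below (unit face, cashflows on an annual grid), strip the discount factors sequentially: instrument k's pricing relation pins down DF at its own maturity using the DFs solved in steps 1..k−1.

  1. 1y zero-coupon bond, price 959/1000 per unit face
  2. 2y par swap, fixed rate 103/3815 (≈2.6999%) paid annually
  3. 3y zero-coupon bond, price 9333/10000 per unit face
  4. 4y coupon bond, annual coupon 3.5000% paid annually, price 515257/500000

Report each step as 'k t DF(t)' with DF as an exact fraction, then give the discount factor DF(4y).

step 1 [1y] zero: DF = P = 959/1000 ≈ 0.959000
step 2 [2y] swap r/1=103/3815: DF=(1 − 103/3815·(0.959000))/(1+103/3815) = 1897/2000 ≈ 0.948500
step 3 [3y] zero: DF = P = 9333/10000 ≈ 0.933300
step 4 [4y] bond c/1=7/200: DF=(515257/500000 − 7/200·(0.959000+0.948500+0.933300))/(1+7/200) = 2249/2500 ≈ 0.899600

1 1 959/1000
2 2 1897/2000
3 3 9333/10000
4 4 2249/2500
DF(4y) = 2249/2500 ≈ 0.899600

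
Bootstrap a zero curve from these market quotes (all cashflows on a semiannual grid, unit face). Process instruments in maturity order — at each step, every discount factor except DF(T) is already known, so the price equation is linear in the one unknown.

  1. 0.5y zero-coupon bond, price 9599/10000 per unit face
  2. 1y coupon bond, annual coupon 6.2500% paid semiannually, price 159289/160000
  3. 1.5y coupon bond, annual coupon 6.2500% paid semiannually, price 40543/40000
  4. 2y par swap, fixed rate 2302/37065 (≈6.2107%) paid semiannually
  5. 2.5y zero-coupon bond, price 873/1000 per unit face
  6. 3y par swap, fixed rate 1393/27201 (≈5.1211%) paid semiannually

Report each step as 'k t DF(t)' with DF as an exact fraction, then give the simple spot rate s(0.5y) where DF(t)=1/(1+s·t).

1 1/2 9599/10000
2 1 9363/10000
3 3/2 4627/5000
4 2 8849/10000
5 5/2 873/1000
6 3 8607/10000
s(0.5y) = (1/(9599/10000) − 1)/(1/2) = 802/9599 ≈ 8.3550%

step 1 [0.5y] zero: DF = P = 9599/10000 ≈ 0.959900
step 2 [1y] bond c/2=1/32: DF=(159289/160000 − 1/32·(0.959900))/(1+1/32) = 9363/10000 ≈ 0.936300
step 3 [1.5y] bond c/2=1/32: DF=(40543/40000 − 1/32·(0.959900+0.936300))/(1+1/32) = 4627/5000 ≈ 0.925400
step 4 [2y] swap r/2=1151/37065: DF=(1 − 1151/37065·(0.959900+0.936300+0.925400))/(1+1151/37065) = 8849/10000 ≈ 0.884900
step 5 [2.5y] zero: DF = P = 873/1000 ≈ 0.873000
step 6 [3y] swap r/2=1393/54402: DF=(1 − 1393/54402·(0.959900+0.936300+0.925400+0.884900+0.873000))/(1+1393/54402) = 8607/10000 ≈ 0.860700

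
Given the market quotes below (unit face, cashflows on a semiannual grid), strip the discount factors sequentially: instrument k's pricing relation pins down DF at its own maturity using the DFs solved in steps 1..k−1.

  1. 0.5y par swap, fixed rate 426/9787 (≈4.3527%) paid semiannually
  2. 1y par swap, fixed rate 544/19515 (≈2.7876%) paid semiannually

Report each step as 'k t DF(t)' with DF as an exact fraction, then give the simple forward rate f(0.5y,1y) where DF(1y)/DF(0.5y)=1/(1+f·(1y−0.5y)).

step 1 [0.5y] swap r/2=213/9787: DF=(1 − 213/9787·(0))/(1+213/9787) = 9787/10000 ≈ 0.978700
step 2 [1y] swap r/2=272/19515: DF=(1 − 272/19515·(0.978700))/(1+272/19515) = 608/625 ≈ 0.972800

1 1/2 9787/10000
2 1 608/625
f(0.5y,1y) = ((9787/10000)/(608/625) − 1)/(1/2) = 59/4864 ≈ 1.2130%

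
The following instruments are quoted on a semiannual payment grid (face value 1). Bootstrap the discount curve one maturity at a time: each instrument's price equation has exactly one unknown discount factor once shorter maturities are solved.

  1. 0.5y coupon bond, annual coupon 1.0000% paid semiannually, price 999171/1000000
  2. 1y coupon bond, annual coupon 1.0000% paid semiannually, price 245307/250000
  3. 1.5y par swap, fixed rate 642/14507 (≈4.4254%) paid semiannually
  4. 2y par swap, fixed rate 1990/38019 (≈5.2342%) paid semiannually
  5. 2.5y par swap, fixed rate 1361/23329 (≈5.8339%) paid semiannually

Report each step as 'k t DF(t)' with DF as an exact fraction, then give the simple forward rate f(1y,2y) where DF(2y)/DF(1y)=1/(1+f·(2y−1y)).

step 1 [0.5y] bond c/2=1/200: DF=(999171/1000000 − 1/200·(0))/(1+1/200) = 4971/5000 ≈ 0.994200
step 2 [1y] bond c/2=1/200: DF=(245307/250000 − 1/200·(0.994200))/(1+1/200) = 4857/5000 ≈ 0.971400
step 3 [1.5y] swap r/2=321/14507: DF=(1 − 321/14507·(0.994200+0.971400))/(1+321/14507) = 4679/5000 ≈ 0.935800
step 4 [2y] swap r/2=995/38019: DF=(1 − 995/38019·(0.994200+0.971400+0.935800))/(1+995/38019) = 1801/2000 ≈ 0.900500
step 5 [2.5y] swap r/2=1361/46658: DF=(1 − 1361/46658·(0.994200+0.971400+0.935800+0.900500))/(1+1361/46658) = 8639/10000 ≈ 0.863900

1 1/2 4971/5000
2 1 4857/5000
3 3/2 4679/5000
4 2 1801/2000
5 5/2 8639/10000
f(1y,2y) = ((4857/5000)/(1801/2000) − 1)/(1) = 709/9005 ≈ 7.8734%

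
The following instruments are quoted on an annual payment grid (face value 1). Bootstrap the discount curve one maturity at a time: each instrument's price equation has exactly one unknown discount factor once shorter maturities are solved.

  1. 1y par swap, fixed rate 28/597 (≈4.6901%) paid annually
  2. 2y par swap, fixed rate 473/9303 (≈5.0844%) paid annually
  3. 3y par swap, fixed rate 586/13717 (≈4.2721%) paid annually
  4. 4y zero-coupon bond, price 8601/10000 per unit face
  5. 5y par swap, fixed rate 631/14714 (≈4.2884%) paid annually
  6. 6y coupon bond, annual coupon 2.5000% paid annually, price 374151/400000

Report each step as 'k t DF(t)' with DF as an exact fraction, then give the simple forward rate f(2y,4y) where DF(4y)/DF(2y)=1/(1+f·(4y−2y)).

step 1 [1y] swap r/1=28/597: DF=(1 − 28/597·(0))/(1+28/597) = 597/625 ≈ 0.955200
step 2 [2y] swap r/1=473/9303: DF=(1 − 473/9303·(0.955200))/(1+473/9303) = 4527/5000 ≈ 0.905400
step 3 [3y] swap r/1=586/13717: DF=(1 − 586/13717·(0.955200+0.905400))/(1+586/13717) = 2207/2500 ≈ 0.882800
step 4 [4y] zero: DF = P = 8601/10000 ≈ 0.860100
step 5 [5y] swap r/1=631/14714: DF=(1 − 631/14714·(0.955200+0.905400+0.882800+0.860100))/(1+631/14714) = 8107/10000 ≈ 0.810700
step 6 [6y] bond c/1=1/40: DF=(374151/400000 − 1/40·(0.955200+0.905400+0.882800+0.860100+0.810700))/(1+1/40) = 8049/10000 ≈ 0.804900

1 1 597/625
2 2 4527/5000
3 3 2207/2500
4 4 8601/10000
5 5 8107/10000
6 6 8049/10000
f(2y,4y) = ((4527/5000)/(8601/10000) − 1)/(2) = 151/5734 ≈ 2.6334%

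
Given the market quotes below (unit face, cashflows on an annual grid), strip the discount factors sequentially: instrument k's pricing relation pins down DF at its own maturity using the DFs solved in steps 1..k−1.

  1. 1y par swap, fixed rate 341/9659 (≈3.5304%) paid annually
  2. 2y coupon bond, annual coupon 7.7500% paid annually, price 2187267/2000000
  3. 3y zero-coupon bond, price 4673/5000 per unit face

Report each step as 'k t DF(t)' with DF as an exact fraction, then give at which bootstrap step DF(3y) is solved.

1 1 9659/10000
2 2 1891/2000
3 3 4673/5000
DF(3y) is solved at step 3

step 1 [1y] swap r/1=341/9659: DF=(1 − 341/9659·(0))/(1+341/9659) = 9659/10000 ≈ 0.965900
step 2 [2y] bond c/1=31/400: DF=(2187267/2000000 − 31/400·(0.965900))/(1+31/400) = 1891/2000 ≈ 0.945500
step 3 [3y] zero: DF = P = 4673/5000 ≈ 0.934600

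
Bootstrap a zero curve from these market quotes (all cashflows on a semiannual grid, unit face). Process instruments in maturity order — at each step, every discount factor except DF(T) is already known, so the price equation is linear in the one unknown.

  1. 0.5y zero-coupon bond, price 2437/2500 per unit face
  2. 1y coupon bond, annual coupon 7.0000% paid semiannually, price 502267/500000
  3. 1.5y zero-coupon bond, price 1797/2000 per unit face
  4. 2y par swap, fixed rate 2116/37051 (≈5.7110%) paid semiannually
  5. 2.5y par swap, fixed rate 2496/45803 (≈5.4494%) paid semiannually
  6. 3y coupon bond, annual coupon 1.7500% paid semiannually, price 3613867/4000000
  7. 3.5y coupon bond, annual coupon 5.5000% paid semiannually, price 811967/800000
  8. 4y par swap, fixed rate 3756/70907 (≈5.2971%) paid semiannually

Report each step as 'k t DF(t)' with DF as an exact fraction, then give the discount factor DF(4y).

step 1 [0.5y] zero: DF = P = 2437/2500 ≈ 0.974800
step 2 [1y] bond c/2=7/200: DF=(502267/500000 − 7/200·(0.974800))/(1+7/200) = 586/625 ≈ 0.937600
step 3 [1.5y] zero: DF = P = 1797/2000 ≈ 0.898500
step 4 [2y] swap r/2=1058/37051: DF=(1 − 1058/37051·(0.974800+0.937600+0.898500))/(1+1058/37051) = 4471/5000 ≈ 0.894200
step 5 [2.5y] swap r/2=1248/45803: DF=(1 − 1248/45803·(0.974800+0.937600+0.898500+0.894200))/(1+1248/45803) = 547/625 ≈ 0.875200
step 6 [3y] bond c/2=7/800: DF=(3613867/4000000 − 7/800·(0.974800+0.937600+0.898500+0.894200+0.875200))/(1+7/800) = 8559/10000 ≈ 0.855900
step 7 [3.5y] bond c/2=11/400: DF=(811967/800000 − 11/400·(0.974800+0.937600+0.898500+0.894200+0.875200+0.855900))/(1+11/400) = 8423/10000 ≈ 0.842300
step 8 [4y] swap r/2=1878/70907: DF=(1 − 1878/70907·(0.974800+0.937600+0.898500+0.894200+0.875200+0.855900+0.842300))/(1+1878/70907) = 4061/5000 ≈ 0.812200

1 1/2 2437/2500
2 1 586/625
3 3/2 1797/2000
4 2 4471/5000
5 5/2 547/625
6 3 8559/10000
7 7/2 8423/10000
8 4 4061/5000
DF(4y) = 4061/5000 ≈ 0.812200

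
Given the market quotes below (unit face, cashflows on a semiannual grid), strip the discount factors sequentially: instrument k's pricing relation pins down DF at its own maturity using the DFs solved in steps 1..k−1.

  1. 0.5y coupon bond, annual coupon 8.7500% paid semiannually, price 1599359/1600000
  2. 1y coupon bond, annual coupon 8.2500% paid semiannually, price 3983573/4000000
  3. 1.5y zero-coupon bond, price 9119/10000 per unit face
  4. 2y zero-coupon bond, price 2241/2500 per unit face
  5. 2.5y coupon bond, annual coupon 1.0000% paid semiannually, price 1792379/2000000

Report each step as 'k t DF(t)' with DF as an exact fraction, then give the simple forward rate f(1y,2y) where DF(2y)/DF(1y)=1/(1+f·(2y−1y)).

1 1/2 9577/10000
2 1 1837/2000
3 3/2 9119/10000
4 2 2241/2500
5 5/2 4367/5000
f(1y,2y) = ((1837/2000)/(2241/2500) − 1)/(1) = 221/8964 ≈ 2.4654%

step 1 [0.5y] bond c/2=7/160: DF=(1599359/1600000 − 7/160·(0))/(1+7/160) = 9577/10000 ≈ 0.957700
step 2 [1y] bond c/2=33/800: DF=(3983573/4000000 − 33/800·(0.957700))/(1+33/800) = 1837/2000 ≈ 0.918500
step 3 [1.5y] zero: DF = P = 9119/10000 ≈ 0.911900
step 4 [2y] zero: DF = P = 2241/2500 ≈ 0.896400
step 5 [2.5y] bond c/2=1/200: DF=(1792379/2000000 − 1/200·(0.957700+0.918500+0.911900+0.896400))/(1+1/200) = 4367/5000 ≈ 0.873400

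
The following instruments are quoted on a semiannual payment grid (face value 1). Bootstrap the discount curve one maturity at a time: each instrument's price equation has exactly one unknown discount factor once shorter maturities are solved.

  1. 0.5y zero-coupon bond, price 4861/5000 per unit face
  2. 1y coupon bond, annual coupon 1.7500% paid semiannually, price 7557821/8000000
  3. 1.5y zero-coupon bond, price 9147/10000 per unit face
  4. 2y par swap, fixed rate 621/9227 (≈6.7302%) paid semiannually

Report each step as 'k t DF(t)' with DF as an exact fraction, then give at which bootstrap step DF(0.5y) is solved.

step 1 [0.5y] zero: DF = P = 4861/5000 ≈ 0.972200
step 2 [1y] bond c/2=7/800: DF=(7557821/8000000 − 7/800·(0.972200))/(1+7/800) = 9281/10000 ≈ 0.928100
step 3 [1.5y] zero: DF = P = 9147/10000 ≈ 0.914700
step 4 [2y] swap r/2=621/18454: DF=(1 − 621/18454·(0.972200+0.928100+0.914700))/(1+621/18454) = 4379/5000 ≈ 0.875800

1 1/2 4861/5000
2 1 9281/10000
3 3/2 9147/10000
4 2 4379/5000
DF(0.5y) is solved at step 1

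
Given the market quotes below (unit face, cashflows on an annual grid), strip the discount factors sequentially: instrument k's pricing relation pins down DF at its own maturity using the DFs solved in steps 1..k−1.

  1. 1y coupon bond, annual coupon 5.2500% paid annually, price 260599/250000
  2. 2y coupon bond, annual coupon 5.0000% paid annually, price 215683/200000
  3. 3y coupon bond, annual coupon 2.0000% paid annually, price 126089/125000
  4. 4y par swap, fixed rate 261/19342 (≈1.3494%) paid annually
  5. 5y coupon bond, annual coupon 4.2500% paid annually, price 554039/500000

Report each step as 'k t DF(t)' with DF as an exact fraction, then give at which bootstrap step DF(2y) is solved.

step 1 [1y] bond c/1=21/400: DF=(260599/250000 − 21/400·(0))/(1+21/400) = 619/625 ≈ 0.990400
step 2 [2y] bond c/1=1/20: DF=(215683/200000 − 1/20·(0.990400))/(1+1/20) = 9799/10000 ≈ 0.979900
step 3 [3y] bond c/1=1/50: DF=(126089/125000 − 1/50·(0.990400+0.979900))/(1+1/50) = 9503/10000 ≈ 0.950300
step 4 [4y] swap r/1=261/19342: DF=(1 − 261/19342·(0.990400+0.979900+0.950300))/(1+261/19342) = 4739/5000 ≈ 0.947800
step 5 [5y] bond c/1=17/400: DF=(554039/500000 − 17/400·(0.990400+0.979900+0.950300+0.947800))/(1+17/400) = 2263/2500 ≈ 0.905200

1 1 619/625
2 2 9799/10000
3 3 9503/10000
4 4 4739/5000
5 5 2263/2500
DF(2y) is solved at step 2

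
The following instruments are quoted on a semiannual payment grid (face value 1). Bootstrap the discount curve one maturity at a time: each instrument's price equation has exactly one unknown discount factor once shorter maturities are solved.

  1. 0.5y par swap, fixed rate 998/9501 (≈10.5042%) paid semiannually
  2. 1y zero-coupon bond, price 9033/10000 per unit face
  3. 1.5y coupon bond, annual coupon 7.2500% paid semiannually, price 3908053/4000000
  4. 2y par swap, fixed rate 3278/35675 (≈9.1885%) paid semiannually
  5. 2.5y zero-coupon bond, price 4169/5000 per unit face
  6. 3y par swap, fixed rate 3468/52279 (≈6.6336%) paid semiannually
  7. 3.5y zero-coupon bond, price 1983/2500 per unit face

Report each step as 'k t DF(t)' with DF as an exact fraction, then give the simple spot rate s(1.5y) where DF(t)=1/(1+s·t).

step 1 [0.5y] swap r/2=499/9501: DF=(1 − 499/9501·(0))/(1+499/9501) = 9501/10000 ≈ 0.950100
step 2 [1y] zero: DF = P = 9033/10000 ≈ 0.903300
step 3 [1.5y] bond c/2=29/800: DF=(3908053/4000000 − 29/800·(0.950100+0.903300))/(1+29/800) = 439/500 ≈ 0.878000
step 4 [2y] swap r/2=1639/35675: DF=(1 − 1639/35675·(0.950100+0.903300+0.878000))/(1+1639/35675) = 8361/10000 ≈ 0.836100
step 5 [2.5y] zero: DF = P = 4169/5000 ≈ 0.833800
step 6 [3y] swap r/2=1734/52279: DF=(1 − 1734/52279·(0.950100+0.903300+0.878000+0.836100+0.833800))/(1+1734/52279) = 4133/5000 ≈ 0.826600
step 7 [3.5y] zero: DF = P = 1983/2500 ≈ 0.793200

1 1/2 9501/10000
2 1 9033/10000
3 3/2 439/500
4 2 8361/10000
5 5/2 4169/5000
6 3 4133/5000
7 7/2 1983/2500
s(1.5y) = (1/(439/500) − 1)/(3/2) = 122/1317 ≈ 9.2635%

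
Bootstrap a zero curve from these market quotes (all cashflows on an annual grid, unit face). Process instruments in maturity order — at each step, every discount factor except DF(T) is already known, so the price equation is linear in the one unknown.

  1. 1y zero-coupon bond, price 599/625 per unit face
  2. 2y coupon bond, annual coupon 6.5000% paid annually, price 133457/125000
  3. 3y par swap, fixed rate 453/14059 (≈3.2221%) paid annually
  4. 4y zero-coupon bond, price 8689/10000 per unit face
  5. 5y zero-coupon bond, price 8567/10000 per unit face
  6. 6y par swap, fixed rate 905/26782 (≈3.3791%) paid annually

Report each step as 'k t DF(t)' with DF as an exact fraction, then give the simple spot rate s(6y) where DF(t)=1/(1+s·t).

1 1 599/625
2 2 118/125
3 3 4547/5000
4 4 8689/10000
5 5 8567/10000
6 6 819/1000
s(6y) = (1/(819/1000) − 1)/(6) = 181/4914 ≈ 3.6834%

step 1 [1y] zero: DF = P = 599/625 ≈ 0.958400
step 2 [2y] bond c/1=13/200: DF=(133457/125000 − 13/200·(0.958400))/(1+13/200) = 118/125 ≈ 0.944000
step 3 [3y] swap r/1=453/14059: DF=(1 − 453/14059·(0.958400+0.944000))/(1+453/14059) = 4547/5000 ≈ 0.909400
step 4 [4y] zero: DF = P = 8689/10000 ≈ 0.868900
step 5 [5y] zero: DF = P = 8567/10000 ≈ 0.856700
step 6 [6y] swap r/1=905/26782: DF=(1 − 905/26782·(0.958400+0.944000+0.909400+0.868900+0.856700))/(1+905/26782) = 819/1000 ≈ 0.819000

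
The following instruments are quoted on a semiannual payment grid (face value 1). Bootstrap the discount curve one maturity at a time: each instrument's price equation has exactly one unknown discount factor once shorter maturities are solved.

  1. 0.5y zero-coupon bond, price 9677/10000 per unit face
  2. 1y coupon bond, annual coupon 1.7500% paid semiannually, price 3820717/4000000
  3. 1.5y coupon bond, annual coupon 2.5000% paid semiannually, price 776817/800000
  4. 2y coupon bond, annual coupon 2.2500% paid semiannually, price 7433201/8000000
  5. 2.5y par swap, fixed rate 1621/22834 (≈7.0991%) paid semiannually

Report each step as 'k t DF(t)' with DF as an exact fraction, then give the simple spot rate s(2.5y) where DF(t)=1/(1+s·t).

step 1 [0.5y] zero: DF = P = 9677/10000 ≈ 0.967700
step 2 [1y] bond c/2=7/800: DF=(3820717/4000000 − 7/800·(0.967700))/(1+7/800) = 1877/2000 ≈ 0.938500
step 3 [1.5y] bond c/2=1/80: DF=(776817/800000 − 1/80·(0.967700+0.938500))/(1+1/80) = 1871/2000 ≈ 0.935500
step 4 [2y] bond c/2=9/800: DF=(7433201/8000000 − 9/800·(0.967700+0.938500+0.935500))/(1+9/800) = 1109/1250 ≈ 0.887200
step 5 [2.5y] swap r/2=1621/45668: DF=(1 − 1621/45668·(0.967700+0.938500+0.935500+0.887200))/(1+1621/45668) = 8379/10000 ≈ 0.837900

1 1/2 9677/10000
2 1 1877/2000
3 3/2 1871/2000
4 2 1109/1250
5 5/2 8379/10000
s(2.5y) = (1/(8379/10000) − 1)/(5/2) = 3242/41895 ≈ 7.7384%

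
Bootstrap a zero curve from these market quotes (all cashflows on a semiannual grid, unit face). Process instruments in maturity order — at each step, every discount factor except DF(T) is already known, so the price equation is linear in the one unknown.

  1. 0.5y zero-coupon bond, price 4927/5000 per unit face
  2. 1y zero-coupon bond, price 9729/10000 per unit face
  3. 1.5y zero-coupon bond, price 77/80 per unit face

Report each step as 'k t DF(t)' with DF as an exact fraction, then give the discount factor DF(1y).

1 1/2 4927/5000
2 1 9729/10000
3 3/2 77/80
DF(1y) = 9729/10000 ≈ 0.972900

step 1 [0.5y] zero: DF = P = 4927/5000 ≈ 0.985400
step 2 [1y] zero: DF = P = 9729/10000 ≈ 0.972900
step 3 [1.5y] zero: DF = P = 77/80 ≈ 0.962500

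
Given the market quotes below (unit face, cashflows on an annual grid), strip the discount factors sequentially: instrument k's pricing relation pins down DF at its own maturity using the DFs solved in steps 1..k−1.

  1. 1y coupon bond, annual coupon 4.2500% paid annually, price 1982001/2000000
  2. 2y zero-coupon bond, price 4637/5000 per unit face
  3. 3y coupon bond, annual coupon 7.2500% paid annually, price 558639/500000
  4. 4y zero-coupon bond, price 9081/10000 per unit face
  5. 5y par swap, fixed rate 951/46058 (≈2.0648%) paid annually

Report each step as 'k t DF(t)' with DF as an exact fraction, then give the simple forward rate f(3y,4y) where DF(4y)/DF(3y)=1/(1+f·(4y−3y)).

1 1 4753/5000
2 2 4637/5000
3 3 2287/2500
4 4 9081/10000
5 5 9049/10000
f(3y,4y) = ((2287/2500)/(9081/10000) − 1)/(1) = 67/9081 ≈ 0.7378%

step 1 [1y] bond c/1=17/400: DF=(1982001/2000000 − 17/400·(0))/(1+17/400) = 4753/5000 ≈ 0.950600
step 2 [2y] zero: DF = P = 4637/5000 ≈ 0.927400
step 3 [3y] bond c/1=29/400: DF=(558639/500000 − 29/400·(0.950600+0.927400))/(1+29/400) = 2287/2500 ≈ 0.914800
step 4 [4y] zero: DF = P = 9081/10000 ≈ 0.908100
step 5 [5y] swap r/1=951/46058: DF=(1 − 951/46058·(0.950600+0.927400+0.914800+0.908100))/(1+951/46058) = 9049/10000 ≈ 0.904900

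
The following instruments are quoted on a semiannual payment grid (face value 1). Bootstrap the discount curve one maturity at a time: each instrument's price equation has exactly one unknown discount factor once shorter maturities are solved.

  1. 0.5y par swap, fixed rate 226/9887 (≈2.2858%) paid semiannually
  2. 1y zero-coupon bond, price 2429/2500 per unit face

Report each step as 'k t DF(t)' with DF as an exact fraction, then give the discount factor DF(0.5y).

step 1 [0.5y] swap r/2=113/9887: DF=(1 − 113/9887·(0))/(1+113/9887) = 9887/10000 ≈ 0.988700
step 2 [1y] zero: DF = P = 2429/2500 ≈ 0.971600

1 1/2 9887/10000
2 1 2429/2500
DF(0.5y) = 9887/10000 ≈ 0.988700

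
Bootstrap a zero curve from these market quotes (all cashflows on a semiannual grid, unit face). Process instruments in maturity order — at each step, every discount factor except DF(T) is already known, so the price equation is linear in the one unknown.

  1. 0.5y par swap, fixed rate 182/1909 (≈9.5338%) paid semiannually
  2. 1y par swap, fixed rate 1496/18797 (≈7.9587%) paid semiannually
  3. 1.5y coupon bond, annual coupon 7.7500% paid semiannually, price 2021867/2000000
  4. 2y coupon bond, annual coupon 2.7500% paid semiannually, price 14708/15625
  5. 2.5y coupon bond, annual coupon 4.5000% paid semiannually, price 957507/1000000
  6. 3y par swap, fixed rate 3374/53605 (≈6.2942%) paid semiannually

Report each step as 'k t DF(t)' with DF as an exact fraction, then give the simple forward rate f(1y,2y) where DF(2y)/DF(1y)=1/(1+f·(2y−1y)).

step 1 [0.5y] swap r/2=91/1909: DF=(1 − 91/1909·(0))/(1+91/1909) = 1909/2000 ≈ 0.954500
step 2 [1y] swap r/2=748/18797: DF=(1 − 748/18797·(0.954500))/(1+748/18797) = 2313/2500 ≈ 0.925200
step 3 [1.5y] bond c/2=31/800: DF=(2021867/2000000 − 31/800·(0.954500+0.925200))/(1+31/800) = 9031/10000 ≈ 0.903100
step 4 [2y] bond c/2=11/800: DF=(14708/15625 − 11/800·(0.954500+0.925200+0.903100))/(1+11/800) = 2227/2500 ≈ 0.890800
step 5 [2.5y] bond c/2=9/400: DF=(957507/1000000 − 9/400·(0.954500+0.925200+0.903100+0.890800))/(1+9/400) = 2139/2500 ≈ 0.855600
step 6 [3y] swap r/2=1687/53605: DF=(1 − 1687/53605·(0.954500+0.925200+0.903100+0.890800+0.855600))/(1+1687/53605) = 8313/10000 ≈ 0.831300

1 1/2 1909/2000
2 1 2313/2500
3 3/2 9031/10000
4 2 2227/2500
5 5/2 2139/2500
6 3 8313/10000
f(1y,2y) = ((2313/2500)/(2227/2500) − 1)/(1) = 86/2227 ≈ 3.8617%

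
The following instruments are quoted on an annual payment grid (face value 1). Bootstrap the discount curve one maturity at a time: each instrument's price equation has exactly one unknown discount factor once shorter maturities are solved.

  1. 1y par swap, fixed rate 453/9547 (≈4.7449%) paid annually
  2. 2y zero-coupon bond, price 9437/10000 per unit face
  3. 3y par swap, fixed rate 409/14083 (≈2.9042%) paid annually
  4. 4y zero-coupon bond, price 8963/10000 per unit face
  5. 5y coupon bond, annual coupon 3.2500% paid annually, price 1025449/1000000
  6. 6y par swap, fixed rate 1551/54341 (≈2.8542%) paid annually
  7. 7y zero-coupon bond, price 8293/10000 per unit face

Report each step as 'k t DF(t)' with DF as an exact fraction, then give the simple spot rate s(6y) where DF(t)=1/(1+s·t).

1 1 9547/10000
2 2 9437/10000
3 3 4591/5000
4 4 8963/10000
5 5 8763/10000
6 6 8449/10000
7 7 8293/10000
s(6y) = (1/(8449/10000) − 1)/(6) = 517/16898 ≈ 3.0595%

step 1 [1y] swap r/1=453/9547: DF=(1 − 453/9547·(0))/(1+453/9547) = 9547/10000 ≈ 0.954700
step 2 [2y] zero: DF = P = 9437/10000 ≈ 0.943700
step 3 [3y] swap r/1=409/14083: DF=(1 − 409/14083·(0.954700+0.943700))/(1+409/14083) = 4591/5000 ≈ 0.918200
step 4 [4y] zero: DF = P = 8963/10000 ≈ 0.896300
step 5 [5y] bond c/1=13/400: DF=(1025449/1000000 − 13/400·(0.954700+0.943700+0.918200+0.896300))/(1+13/400) = 8763/10000 ≈ 0.876300
step 6 [6y] swap r/1=1551/54341: DF=(1 − 1551/54341·(0.954700+0.943700+0.918200+0.896300+0.876300))/(1+1551/54341) = 8449/10000 ≈ 0.844900
step 7 [7y] zero: DF = P = 8293/10000 ≈ 0.829300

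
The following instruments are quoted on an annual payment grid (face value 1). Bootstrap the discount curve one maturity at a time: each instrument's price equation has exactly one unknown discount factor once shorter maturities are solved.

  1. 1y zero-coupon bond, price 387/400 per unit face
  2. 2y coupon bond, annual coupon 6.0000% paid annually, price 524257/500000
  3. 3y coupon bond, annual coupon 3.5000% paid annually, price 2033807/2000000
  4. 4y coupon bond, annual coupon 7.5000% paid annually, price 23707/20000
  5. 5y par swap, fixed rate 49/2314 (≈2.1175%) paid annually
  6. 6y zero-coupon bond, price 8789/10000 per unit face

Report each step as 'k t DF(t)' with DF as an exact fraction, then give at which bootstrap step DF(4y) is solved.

1 1 387/400
2 2 584/625
3 3 4591/5000
4 4 9059/10000
5 5 451/500
6 6 8789/10000
DF(4y) is solved at step 4

step 1 [1y] zero: DF = P = 387/400 ≈ 0.967500
step 2 [2y] bond c/1=3/50: DF=(524257/500000 − 3/50·(0.967500))/(1+3/50) = 584/625 ≈ 0.934400
step 3 [3y] bond c/1=7/200: DF=(2033807/2000000 − 7/200·(0.967500+0.934400))/(1+7/200) = 4591/5000 ≈ 0.918200
step 4 [4y] bond c/1=3/40: DF=(23707/20000 − 3/40·(0.967500+0.934400+0.918200))/(1+3/40) = 9059/10000 ≈ 0.905900
step 5 [5y] swap r/1=49/2314: DF=(1 − 49/2314·(0.967500+0.934400+0.918200+0.905900))/(1+49/2314) = 451/500 ≈ 0.902000
step 6 [6y] zero: DF = P = 8789/10000 ≈ 0.878900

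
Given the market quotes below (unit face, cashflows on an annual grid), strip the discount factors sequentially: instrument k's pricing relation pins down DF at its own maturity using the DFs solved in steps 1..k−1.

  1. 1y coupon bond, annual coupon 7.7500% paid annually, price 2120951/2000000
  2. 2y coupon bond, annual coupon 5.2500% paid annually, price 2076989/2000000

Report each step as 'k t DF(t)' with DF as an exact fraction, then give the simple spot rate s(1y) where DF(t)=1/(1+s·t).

1 1 4921/5000
2 2 586/625
s(1y) = (1/(4921/5000) − 1)/(1) = 79/4921 ≈ 1.6054%

step 1 [1y] bond c/1=31/400: DF=(2120951/2000000 − 31/400·(0))/(1+31/400) = 4921/5000 ≈ 0.984200
step 2 [2y] bond c/1=21/400: DF=(2076989/2000000 − 21/400·(0.984200))/(1+21/400) = 586/625 ≈ 0.937600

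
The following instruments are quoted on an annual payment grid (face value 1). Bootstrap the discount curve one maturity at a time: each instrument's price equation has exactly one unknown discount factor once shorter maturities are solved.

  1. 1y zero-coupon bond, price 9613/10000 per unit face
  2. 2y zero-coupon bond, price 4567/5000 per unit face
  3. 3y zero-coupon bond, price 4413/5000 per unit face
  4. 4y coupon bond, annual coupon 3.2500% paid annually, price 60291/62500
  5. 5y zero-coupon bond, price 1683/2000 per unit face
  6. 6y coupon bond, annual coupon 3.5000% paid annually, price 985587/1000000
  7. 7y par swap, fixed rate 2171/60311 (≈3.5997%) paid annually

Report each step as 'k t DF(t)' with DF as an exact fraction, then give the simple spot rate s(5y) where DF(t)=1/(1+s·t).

1 1 9613/10000
2 2 4567/5000
3 3 4413/5000
4 4 339/400
5 5 1683/2000
6 6 8019/10000
7 7 7829/10000
s(5y) = (1/(1683/2000) − 1)/(5) = 317/8415 ≈ 3.7671%

step 1 [1y] zero: DF = P = 9613/10000 ≈ 0.961300
step 2 [2y] zero: DF = P = 4567/5000 ≈ 0.913400
step 3 [3y] zero: DF = P = 4413/5000 ≈ 0.882600
step 4 [4y] bond c/1=13/400: DF=(60291/62500 − 13/400·(0.961300+0.913400+0.882600))/(1+13/400) = 339/400 ≈ 0.847500
step 5 [5y] zero: DF = P = 1683/2000 ≈ 0.841500
step 6 [6y] bond c/1=7/200: DF=(985587/1000000 − 7/200·(0.961300+0.913400+0.882600+0.847500+0.841500))/(1+7/200) = 8019/10000 ≈ 0.801900
step 7 [7y] swap r/1=2171/60311: DF=(1 − 2171/60311·(0.961300+0.913400+0.882600+0.847500+0.841500+0.801900))/(1+2171/60311) = 7829/10000 ≈ 0.782900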